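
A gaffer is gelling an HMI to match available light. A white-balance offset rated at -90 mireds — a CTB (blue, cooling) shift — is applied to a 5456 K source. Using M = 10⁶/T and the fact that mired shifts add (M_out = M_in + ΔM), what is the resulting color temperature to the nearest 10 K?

10720 K

M_in = 10⁶/5456 = 183.28 mireds.
M_out = 183.28 + (-90) = 93.28 mireds.
T_out = 10⁶/93.28 = 10719.9 K → 10720 K.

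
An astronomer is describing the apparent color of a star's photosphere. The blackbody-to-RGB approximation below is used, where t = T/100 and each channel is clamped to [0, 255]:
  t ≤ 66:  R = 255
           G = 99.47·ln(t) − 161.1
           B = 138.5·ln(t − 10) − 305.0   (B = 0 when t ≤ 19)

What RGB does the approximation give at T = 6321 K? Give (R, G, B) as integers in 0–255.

t = 6321/100 = 63.21; the t ≤ 66 branch applies.
R = 255 by definition for t ≤ 66.
G = 99.47·ln 63.21 − 161.1 = 99.47·4.1465 − 161.1 = 251.349.
B = 138.5·ln(63.21 − 10) − 305.0 = 138.5·ln 53.21 − 305.0 = 138.5·3.9742 − 305.0 = 245.433.
Rounded: (255, 251, 245).

(255, 251, 245)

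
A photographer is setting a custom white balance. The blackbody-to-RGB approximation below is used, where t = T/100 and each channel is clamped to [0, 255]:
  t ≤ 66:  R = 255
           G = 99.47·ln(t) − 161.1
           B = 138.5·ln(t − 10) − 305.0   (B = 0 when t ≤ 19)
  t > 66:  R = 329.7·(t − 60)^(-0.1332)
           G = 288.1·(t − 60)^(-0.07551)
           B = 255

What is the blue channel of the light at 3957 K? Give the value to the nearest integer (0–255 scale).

t = 3957/100 = 39.57; the t ≤ 66 branch applies.
B = 138.5·ln(39.57 − 10) − 305.0 = 138.5·ln 29.57 − 305.0 = 138.5·3.3868 − 305.0 = 164.066.
Rounded: 164.

164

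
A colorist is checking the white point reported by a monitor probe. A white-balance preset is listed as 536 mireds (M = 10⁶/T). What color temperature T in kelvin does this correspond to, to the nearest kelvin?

T = 10⁶ / 536 = 1865.67 K → 1866 K.

1866 K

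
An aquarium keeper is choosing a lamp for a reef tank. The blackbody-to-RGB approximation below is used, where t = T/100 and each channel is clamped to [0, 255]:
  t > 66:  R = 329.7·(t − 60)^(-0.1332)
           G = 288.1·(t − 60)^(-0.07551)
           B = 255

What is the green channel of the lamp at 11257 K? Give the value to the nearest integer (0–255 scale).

214

t = 11257/100 = 112.57; the t > 66 branch applies.
G = 288.1·(112.57 − 60)^(-0.07551) = 288.1·52.57^(-0.07551) = 288.1·0.74142 = 213.604.
Rounded: 214.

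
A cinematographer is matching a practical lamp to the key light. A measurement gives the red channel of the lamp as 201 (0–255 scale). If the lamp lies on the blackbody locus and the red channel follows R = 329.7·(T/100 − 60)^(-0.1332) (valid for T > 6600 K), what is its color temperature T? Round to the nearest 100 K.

10100 K

(t − 60)^(-0.1332) = 201/329.7 = 0.60965.
t − 60 = 0.60965^(1/-0.1332) = 0.60965^(-7.508) = 41.071, so t = 101.071.
T = 100·t = 10107 K → 10100 K to the nearest 100 K.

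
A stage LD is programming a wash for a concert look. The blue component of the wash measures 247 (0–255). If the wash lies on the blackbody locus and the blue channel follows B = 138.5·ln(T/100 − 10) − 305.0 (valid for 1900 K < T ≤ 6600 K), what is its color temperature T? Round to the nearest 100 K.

6400 K

ln(t − 10) = (247 + 305.0) / 138.5 = 3.9856.
t − 10 = e^3.9856 = 53.815, so t = 63.815.
T = 100·t = 6382 K → 6400 K to the nearest 100 K.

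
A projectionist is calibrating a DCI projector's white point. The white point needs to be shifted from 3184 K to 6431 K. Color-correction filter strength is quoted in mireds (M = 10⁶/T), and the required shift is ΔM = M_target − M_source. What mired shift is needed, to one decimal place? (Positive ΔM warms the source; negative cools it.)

-158.6 mireds

M_source = 10⁶/3184 = 314.070; M_target = 10⁶/6431 = 155.497.
ΔM = 155.497 − 314.070 = -158.574 → -158.6 mireds, a cooling shift.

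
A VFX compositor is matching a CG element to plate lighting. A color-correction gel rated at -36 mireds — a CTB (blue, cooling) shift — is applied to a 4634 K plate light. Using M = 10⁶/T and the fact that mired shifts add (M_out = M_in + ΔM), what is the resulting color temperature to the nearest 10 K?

M_in = 10⁶/4634 = 215.80 mireds.
M_out = 215.80 + (-36) = 179.80 mireds.
T_out = 10⁶/179.80 = 5561.9 K → 5560 K.

5560 K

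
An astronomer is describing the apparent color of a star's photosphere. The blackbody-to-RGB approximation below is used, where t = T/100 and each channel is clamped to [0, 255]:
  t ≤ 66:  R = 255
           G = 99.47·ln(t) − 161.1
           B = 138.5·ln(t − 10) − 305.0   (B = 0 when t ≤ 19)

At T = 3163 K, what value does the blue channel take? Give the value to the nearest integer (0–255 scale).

t = 3163/100 = 31.63; the t ≤ 66 branch applies.
B = 138.5·ln(31.63 − 10) − 305.0 = 138.5·ln 21.63 − 305.0 = 138.5·3.0741 − 305.0 = 120.760.
Rounded: 121.

121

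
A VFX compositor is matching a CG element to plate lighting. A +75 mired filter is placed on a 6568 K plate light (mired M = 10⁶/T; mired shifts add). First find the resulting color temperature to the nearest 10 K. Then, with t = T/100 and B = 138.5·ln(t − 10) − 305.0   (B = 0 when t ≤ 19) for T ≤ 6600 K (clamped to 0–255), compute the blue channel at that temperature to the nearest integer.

M_in = 10⁶/6568 = 152.25; M_out = 152.25 + (+75) = 227.25.
T_out = 10⁶/227.25 = 4400.4 K → 4400 K; t = 44.
B = 138.5·ln(44 − 10) − 305.0 = 138.5·ln 34 − 305.0 = 138.5·3.5264 − 305.0 = 183.401.
Rounded: 183.

183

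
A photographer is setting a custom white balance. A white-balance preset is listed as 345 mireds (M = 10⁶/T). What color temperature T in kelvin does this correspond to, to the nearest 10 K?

2900 K

T = 10⁶ / 345 = 2898.55 K → 2900 K.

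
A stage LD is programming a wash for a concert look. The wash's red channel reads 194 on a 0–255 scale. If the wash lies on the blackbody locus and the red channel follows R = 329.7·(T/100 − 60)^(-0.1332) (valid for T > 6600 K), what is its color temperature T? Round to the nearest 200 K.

11400 K

(t − 60)^(-0.1332) = 194/329.7 = 0.58841.
t − 60 = 0.58841^(1/-0.1332) = 0.58841^(-7.508) = 53.593, so t = 113.593.
T = 100·t = 11359 K → 11400 K to the nearest 200 K.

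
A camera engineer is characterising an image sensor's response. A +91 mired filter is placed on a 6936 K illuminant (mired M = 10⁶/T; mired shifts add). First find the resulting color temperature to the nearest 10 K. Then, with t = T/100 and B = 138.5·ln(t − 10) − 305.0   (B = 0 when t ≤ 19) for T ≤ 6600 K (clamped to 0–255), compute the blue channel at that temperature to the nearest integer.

177

M_in = 10⁶/6936 = 144.18; M_out = 144.18 + (+91) = 235.18.
T_out = 10⁶/235.18 = 4252.1 K → 4250 K; t = 42.5.
B = 138.5·ln(42.5 − 10) − 305.0 = 138.5·ln 32.5 − 305.0 = 138.5·3.4812 − 305.0 = 177.152.
Rounded: 177.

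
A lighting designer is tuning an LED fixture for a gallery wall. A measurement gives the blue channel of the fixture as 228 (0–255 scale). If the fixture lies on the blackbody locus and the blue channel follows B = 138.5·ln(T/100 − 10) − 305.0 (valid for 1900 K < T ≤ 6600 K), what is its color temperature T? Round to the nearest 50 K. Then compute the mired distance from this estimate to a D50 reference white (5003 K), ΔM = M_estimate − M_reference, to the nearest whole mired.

-24 mireds

ln(t − 10) = (228 + 305.0) / 138.5 = 3.8484.
t − 10 = e^3.8484 = 46.917, so t = 56.917.
T = 100·t = 5692 K → 5700 K to the nearest 50 K.
M_estimate = 10⁶/5700 = 175.44; M_reference = 10⁶/5003 = 199.88.
ΔM = 175.44 − 199.88 = -24.44 → -24 mireds.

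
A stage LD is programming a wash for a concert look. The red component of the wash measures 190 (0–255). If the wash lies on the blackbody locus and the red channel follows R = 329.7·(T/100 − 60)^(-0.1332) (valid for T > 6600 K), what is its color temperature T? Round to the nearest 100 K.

(t − 60)^(-0.1332) = 190/329.7 = 0.57628.
t − 60 = 0.57628^(1/-0.1332) = 0.57628^(-7.508) = 62.667, so t = 122.667.
T = 100·t = 12267 K → 12300 K to the nearest 100 K.

12300 K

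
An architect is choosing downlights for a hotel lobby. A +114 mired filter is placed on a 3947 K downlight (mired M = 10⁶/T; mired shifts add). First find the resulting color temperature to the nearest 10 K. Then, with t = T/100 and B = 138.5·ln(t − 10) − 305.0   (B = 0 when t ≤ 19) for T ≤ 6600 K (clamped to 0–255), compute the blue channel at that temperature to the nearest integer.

89

M_in = 10⁶/3947 = 253.36; M_out = 253.36 + (+114) = 367.36.
T_out = 10⁶/367.36 = 2722.1 K → 2720 K; t = 27.2.
B = 138.5·ln(27.2 − 10) − 305.0 = 138.5·ln 17.2 − 305.0 = 138.5·2.8449 − 305.0 = 89.020.
Rounded: 89.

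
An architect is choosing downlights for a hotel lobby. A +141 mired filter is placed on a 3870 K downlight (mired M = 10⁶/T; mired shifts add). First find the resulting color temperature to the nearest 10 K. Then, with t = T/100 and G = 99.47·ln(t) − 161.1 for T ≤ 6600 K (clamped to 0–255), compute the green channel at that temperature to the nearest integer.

159

M_in = 10⁶/3870 = 258.40; M_out = 258.40 + (+141) = 399.40.
T_out = 10⁶/399.40 = 2503.8 K → 2500 K; t = 25.
G = 99.47·ln 25 − 161.1 = 99.47·3.2189 − 161.1 = 159.082.
Rounded: 159.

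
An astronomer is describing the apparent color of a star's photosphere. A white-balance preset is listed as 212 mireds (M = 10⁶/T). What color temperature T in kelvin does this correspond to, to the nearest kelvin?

T = 10⁶ / 212 = 4716.98 K → 4717 K.

4717 K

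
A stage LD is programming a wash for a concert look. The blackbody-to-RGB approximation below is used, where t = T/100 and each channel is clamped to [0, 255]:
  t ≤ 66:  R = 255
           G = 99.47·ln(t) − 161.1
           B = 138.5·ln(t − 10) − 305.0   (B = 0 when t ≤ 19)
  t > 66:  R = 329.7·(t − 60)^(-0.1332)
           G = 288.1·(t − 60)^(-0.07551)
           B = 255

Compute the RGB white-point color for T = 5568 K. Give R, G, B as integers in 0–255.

R=255, G=239, B=224

t = 5568/100 = 55.68; the t ≤ 66 branch applies.
R = 255 by definition for t ≤ 66.
G = 99.47·ln 55.68 − 161.1 = 99.47·4.0196 − 161.1 = 238.732.
B = 138.5·ln(55.68 − 10) − 305.0 = 138.5·ln 45.68 − 305.0 = 138.5·3.8217 − 305.0 = 224.300.
Rounded: (255, 239, 224).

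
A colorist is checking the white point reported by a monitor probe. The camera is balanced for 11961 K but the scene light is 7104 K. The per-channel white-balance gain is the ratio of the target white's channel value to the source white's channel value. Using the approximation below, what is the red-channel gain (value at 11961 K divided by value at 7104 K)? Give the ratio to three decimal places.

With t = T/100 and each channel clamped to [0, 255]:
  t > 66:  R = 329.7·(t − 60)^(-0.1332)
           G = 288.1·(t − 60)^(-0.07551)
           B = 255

At 7104 K (t = 71.04):
  R = 329.7·(71.04 − 60)^(-0.1332) = 329.7·11.04^(-0.1332) = 329.7·0.72623 = 239.439.
At 11961 K (t = 119.61):
  R = 329.7·(119.61 − 60)^(-0.1332) = 329.7·59.61^(-0.1332) = 329.7·0.58013 = 191.270.
Gain = 191.270 / 239.439 = 0.7988 → 0.799.

0.799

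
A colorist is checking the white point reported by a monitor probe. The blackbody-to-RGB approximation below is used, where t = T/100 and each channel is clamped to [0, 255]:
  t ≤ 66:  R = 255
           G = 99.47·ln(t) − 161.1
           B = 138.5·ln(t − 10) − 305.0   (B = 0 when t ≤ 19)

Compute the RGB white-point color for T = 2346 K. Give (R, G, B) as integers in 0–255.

(255, 153, 55)

t = 2346/100 = 23.46; the t ≤ 66 branch applies.
R = 255 by definition for t ≤ 66.
G = 99.47·ln 23.46 − 161.1 = 99.47·3.1553 − 161.1 = 152.757.
B = 138.5·ln(23.46 − 10) − 305.0 = 138.5·ln 13.46 − 305.0 = 138.5·2.5997 − 305.0 = 55.062.
Rounded: (255, 153, 55).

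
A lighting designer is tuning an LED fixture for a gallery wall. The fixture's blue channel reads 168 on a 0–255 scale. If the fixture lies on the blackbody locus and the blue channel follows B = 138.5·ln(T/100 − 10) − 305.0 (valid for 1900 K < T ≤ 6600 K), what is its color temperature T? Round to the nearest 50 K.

4050 K

ln(t − 10) = (168 + 305.0) / 138.5 = 3.4152.
t − 10 = e^3.4152 = 30.422, so t = 40.422.
T = 100·t = 4042 K → 4050 K to the nearest 50 K.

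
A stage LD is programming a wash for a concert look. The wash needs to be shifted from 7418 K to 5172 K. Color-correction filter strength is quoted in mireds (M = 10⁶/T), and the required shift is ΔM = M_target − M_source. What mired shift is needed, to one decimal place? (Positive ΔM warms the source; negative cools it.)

+58.5 mireds

M_source = 10⁶/7418 = 134.807; M_target = 10⁶/5172 = 193.349.
ΔM = 193.349 − 134.807 = 58.542 → +58.5 mireds, a warming shift.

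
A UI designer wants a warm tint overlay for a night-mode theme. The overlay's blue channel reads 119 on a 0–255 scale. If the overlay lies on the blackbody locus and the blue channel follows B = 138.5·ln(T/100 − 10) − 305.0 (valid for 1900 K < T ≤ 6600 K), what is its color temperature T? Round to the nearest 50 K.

3150 K

ln(t − 10) = (119 + 305.0) / 138.5 = 3.0614.
t − 10 = e^3.0614 = 21.357, so t = 31.357.
T = 100·t = 3136 K → 3150 K to the nearest 50 K.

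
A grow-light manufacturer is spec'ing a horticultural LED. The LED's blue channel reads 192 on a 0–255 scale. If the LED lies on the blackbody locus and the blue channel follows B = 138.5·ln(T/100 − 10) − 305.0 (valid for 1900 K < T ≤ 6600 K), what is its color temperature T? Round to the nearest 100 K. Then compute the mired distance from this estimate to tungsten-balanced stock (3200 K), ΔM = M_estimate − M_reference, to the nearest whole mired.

-95 mireds

ln(t − 10) = (192 + 305.0) / 138.5 = 3.5884.
t − 10 = e^3.5884 = 36.178, so t = 46.178.
T = 100·t = 4618 K → 4600 K to the nearest 100 K.
M_estimate = 10⁶/4600 = 217.39; M_reference = 10⁶/3200 = 312.50.
ΔM = 217.39 − 312.50 = -95.11 → -95 mireds.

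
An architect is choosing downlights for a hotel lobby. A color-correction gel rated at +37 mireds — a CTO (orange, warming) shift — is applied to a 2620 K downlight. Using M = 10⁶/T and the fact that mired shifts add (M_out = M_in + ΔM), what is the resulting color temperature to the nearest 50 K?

M_in = 10⁶/2620 = 381.68 mireds.
M_out = 381.68 + (+37) = 418.68 mireds.
T_out = 10⁶/418.68 = 2388.5 K → 2400 K.

2400 K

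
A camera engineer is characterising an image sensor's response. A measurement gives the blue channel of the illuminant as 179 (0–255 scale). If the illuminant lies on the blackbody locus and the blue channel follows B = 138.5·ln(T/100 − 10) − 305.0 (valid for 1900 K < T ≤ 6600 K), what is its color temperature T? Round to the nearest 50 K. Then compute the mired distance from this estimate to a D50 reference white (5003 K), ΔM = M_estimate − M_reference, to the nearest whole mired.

ln(t − 10) = (179 + 305.0) / 138.5 = 3.4946.
t − 10 = e^3.4946 = 32.937, so t = 42.937.
T = 100·t = 4294 K → 4300 K to the nearest 50 K.
M_estimate = 10⁶/4300 = 232.56; M_reference = 10⁶/5003 = 199.88.
ΔM = 232.56 − 199.88 = 32.68 → +33 mireds.

+33 mireds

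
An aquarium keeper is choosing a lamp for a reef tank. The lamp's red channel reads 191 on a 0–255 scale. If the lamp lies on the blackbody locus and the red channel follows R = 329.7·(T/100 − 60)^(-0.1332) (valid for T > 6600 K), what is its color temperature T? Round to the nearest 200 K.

12000 K

(t − 60)^(-0.1332) = 191/329.7 = 0.57931.
t − 60 = 0.57931^(1/-0.1332) = 0.57931^(-7.508) = 60.245, so t = 120.245.
T = 100·t = 12025 K → 12000 K to the nearest 200 K.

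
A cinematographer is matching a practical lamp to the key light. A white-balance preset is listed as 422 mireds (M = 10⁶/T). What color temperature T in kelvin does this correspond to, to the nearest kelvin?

2370 K

T = 10⁶ / 422 = 2369.67 K → 2370 K.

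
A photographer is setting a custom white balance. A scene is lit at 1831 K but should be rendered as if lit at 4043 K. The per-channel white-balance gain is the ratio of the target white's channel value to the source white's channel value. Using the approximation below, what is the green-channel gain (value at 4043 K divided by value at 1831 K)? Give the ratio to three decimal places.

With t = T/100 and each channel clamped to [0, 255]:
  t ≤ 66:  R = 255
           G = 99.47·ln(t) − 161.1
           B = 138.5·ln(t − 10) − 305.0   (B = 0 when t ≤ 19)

1.615

At 1831 K (t = 18.31):
  G = 99.47·ln 18.31 − 161.1 = 99.47·2.9074 − 161.1 = 128.104.
At 4043 K (t = 40.43):
  G = 99.47·ln 40.43 − 161.1 = 99.47·3.6996 − 161.1 = 206.896.
Gain = 206.896 / 128.104 = 1.6151 → 1.615.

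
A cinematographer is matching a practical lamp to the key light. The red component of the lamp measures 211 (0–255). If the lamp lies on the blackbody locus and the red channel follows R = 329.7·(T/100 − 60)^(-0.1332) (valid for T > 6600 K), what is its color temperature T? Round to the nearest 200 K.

(t − 60)^(-0.1332) = 211/329.7 = 0.63998.
t − 60 = 0.63998^(1/-0.1332) = 0.63998^(-7.508) = 28.525, so t = 88.525.
T = 100·t = 8853 K → 8800 K to the nearest 200 K.

8800 K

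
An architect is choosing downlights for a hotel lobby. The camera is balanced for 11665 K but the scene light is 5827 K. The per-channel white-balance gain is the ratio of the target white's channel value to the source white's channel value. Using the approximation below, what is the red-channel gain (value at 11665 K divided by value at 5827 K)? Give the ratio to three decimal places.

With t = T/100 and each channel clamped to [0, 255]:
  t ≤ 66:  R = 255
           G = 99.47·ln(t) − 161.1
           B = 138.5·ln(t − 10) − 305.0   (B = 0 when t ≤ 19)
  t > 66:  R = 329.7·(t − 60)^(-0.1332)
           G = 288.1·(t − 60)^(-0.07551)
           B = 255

At 5827 K (t = 58.27):
  R = 255 by definition for t ≤ 66.
At 11665 K (t = 116.65):
  R = 329.7·(116.65 − 60)^(-0.1332) = 329.7·56.65^(-0.1332) = 329.7·0.58408 = 192.572.
Gain = 192.572 / 255.000 = 0.7552 → 0.755.

0.755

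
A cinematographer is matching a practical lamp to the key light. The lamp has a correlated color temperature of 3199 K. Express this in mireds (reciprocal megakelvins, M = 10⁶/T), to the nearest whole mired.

313 mireds

M = 10⁶ / 3199 = 312.598 → 313 mireds.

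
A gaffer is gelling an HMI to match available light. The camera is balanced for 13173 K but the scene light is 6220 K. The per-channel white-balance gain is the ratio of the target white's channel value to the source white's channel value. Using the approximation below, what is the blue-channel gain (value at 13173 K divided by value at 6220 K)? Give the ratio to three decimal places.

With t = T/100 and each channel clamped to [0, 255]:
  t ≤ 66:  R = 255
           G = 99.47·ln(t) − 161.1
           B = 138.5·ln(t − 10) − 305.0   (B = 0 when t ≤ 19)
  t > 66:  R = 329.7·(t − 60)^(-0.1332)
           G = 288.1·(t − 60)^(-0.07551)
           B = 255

At 6220 K (t = 62.2):
  B = 138.5·ln(62.2 − 10) − 305.0 = 138.5·ln 52.2 − 305.0 = 138.5·3.9551 − 305.0 = 242.779.
At 13173 K (t = 131.73):
  B = 255 by definition for t > 66.
Gain = 255.000 / 242.779 = 1.0503 → 1.050.

1.050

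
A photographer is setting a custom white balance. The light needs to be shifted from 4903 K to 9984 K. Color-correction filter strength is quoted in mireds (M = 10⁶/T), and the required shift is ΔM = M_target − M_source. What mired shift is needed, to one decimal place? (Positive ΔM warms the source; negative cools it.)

-103.8 mireds

M_source = 10⁶/4903 = 203.957; M_target = 10⁶/9984 = 100.160.
ΔM = 100.160 − 203.957 = -103.797 → -103.8 mireds, a cooling shift.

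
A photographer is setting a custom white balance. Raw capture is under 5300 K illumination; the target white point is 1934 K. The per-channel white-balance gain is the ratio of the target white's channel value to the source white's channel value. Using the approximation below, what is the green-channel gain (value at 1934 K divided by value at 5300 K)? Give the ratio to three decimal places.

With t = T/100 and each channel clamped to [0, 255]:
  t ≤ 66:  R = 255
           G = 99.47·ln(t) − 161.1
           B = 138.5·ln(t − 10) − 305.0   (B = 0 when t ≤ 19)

At 5300 K (t = 53):
  G = 99.47·ln 53 − 161.1 = 99.47·3.9703 − 161.1 = 233.825.
At 1934 K (t = 19.34):
  G = 99.47·ln 19.34 − 161.1 = 99.47·2.9622 − 161.1 = 133.548.
Gain = 133.548 / 233.825 = 0.5711 → 0.571.

0.571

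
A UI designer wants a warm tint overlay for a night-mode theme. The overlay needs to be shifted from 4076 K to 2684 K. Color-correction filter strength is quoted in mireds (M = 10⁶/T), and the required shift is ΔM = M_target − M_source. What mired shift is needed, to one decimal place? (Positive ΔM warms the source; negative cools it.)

M_source = 10⁶/4076 = 245.339; M_target = 10⁶/2684 = 372.578.
ΔM = 372.578 − 245.339 = 127.240 → +127.2 mireds, a warming shift.

+127.2 mireds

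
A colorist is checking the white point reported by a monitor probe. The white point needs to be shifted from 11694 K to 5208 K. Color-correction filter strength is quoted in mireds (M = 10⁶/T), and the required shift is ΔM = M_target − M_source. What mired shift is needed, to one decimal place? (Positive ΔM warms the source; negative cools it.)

+106.5 mireds

M_source = 10⁶/11694 = 85.514; M_target = 10⁶/5208 = 192.012.
ΔM = 192.012 − 85.514 = 106.498 → +106.5 mireds, a warming shift.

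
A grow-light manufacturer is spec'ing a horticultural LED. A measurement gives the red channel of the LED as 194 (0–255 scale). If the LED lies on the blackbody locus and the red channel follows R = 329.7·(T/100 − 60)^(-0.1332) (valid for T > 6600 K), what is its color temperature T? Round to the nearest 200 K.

11400 K

(t − 60)^(-0.1332) = 194/329.7 = 0.58841.
t − 60 = 0.58841^(1/-0.1332) = 0.58841^(-7.508) = 53.593, so t = 113.593.
T = 100·t = 11359 K → 11400 K to the nearest 200 K.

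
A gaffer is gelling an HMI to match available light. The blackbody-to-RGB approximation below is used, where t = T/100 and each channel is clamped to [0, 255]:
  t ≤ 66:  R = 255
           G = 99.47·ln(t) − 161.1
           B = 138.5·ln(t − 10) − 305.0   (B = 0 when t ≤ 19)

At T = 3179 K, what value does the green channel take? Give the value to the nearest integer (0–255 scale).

t = 3179/100 = 31.79; the t ≤ 66 branch applies.
G = 99.47·ln 31.79 − 161.1 = 99.47·3.4592 − 161.1 = 182.982.
Rounded: 183.

183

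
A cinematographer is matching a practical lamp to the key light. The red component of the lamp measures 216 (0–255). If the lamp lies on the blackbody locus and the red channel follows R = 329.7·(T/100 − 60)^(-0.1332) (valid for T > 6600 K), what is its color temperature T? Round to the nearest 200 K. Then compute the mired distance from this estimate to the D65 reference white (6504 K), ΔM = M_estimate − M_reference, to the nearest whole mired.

(t − 60)^(-0.1332) = 216/329.7 = 0.65514.
t − 60 = 0.65514^(1/-0.1332) = 0.65514^(-7.508) = 23.926, so t = 83.926.
T = 100·t = 8393 K → 8400 K to the nearest 200 K.
M_estimate = 10⁶/8400 = 119.05; M_reference = 10⁶/6504 = 153.75.
ΔM = 119.05 − 153.75 = -34.70 → -35 mireds.

-35 mireds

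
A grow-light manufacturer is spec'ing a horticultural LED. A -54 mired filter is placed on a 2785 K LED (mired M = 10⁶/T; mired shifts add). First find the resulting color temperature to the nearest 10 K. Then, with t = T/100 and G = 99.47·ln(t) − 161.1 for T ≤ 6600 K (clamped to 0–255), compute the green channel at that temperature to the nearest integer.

M_in = 10⁶/2785 = 359.07; M_out = 359.07 + (-54) = 305.07.
T_out = 10⁶/305.07 = 3278.0 K → 3280 K; t = 32.8.
G = 99.47·ln 32.8 − 161.1 = 99.47·3.4904 − 161.1 = 186.093.
Rounded: 186.

186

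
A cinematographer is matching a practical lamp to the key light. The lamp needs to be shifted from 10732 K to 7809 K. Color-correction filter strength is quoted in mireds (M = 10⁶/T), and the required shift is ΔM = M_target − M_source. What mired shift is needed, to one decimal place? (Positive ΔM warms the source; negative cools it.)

+34.9 mireds

M_source = 10⁶/10732 = 93.179; M_target = 10⁶/7809 = 128.057.
ΔM = 128.057 − 93.179 = 34.878 → +34.9 mireds, a warming shift.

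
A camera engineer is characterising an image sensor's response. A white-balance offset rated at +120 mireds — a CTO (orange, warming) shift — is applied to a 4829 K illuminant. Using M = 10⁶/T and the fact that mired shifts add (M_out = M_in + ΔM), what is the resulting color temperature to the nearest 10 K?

M_in = 10⁶/4829 = 207.08 mireds.
M_out = 207.08 + (+120) = 327.08 mireds.
T_out = 10⁶/327.08 = 3057.3 K → 3060 K.

3060 K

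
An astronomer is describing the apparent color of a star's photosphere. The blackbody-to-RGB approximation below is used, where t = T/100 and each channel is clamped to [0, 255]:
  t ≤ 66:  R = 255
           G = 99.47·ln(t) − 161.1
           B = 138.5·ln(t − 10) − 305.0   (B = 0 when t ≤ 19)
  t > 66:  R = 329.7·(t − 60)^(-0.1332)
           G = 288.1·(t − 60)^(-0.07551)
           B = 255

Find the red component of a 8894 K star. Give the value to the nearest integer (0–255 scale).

t = 8894/100 = 88.94; the t > 66 branch applies.
R = 329.7·(88.94 − 60)^(-0.1332) = 329.7·28.94^(-0.1332) = 329.7·0.63875 = 210.595.
Rounded: 211.

211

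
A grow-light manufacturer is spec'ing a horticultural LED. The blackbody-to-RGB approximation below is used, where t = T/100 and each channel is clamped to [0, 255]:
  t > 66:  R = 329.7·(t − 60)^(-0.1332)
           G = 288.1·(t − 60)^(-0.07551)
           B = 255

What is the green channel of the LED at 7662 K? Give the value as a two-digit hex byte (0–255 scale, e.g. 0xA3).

t = 7662/100 = 76.62; the t > 66 branch applies.
G = 288.1·(76.62 − 60)^(-0.07551) = 288.1·16.62^(-0.07551) = 288.1·0.80878 = 233.009.
Rounded: 233; in hex, 0xE9.

0xE9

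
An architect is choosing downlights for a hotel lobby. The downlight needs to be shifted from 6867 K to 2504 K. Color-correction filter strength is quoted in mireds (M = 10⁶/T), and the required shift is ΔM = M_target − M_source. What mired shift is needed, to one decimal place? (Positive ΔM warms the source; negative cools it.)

M_source = 10⁶/6867 = 145.624; M_target = 10⁶/2504 = 399.361.
ΔM = 399.361 − 145.624 = 253.737 → +253.7 mireds, a warming shift.

+253.7 mireds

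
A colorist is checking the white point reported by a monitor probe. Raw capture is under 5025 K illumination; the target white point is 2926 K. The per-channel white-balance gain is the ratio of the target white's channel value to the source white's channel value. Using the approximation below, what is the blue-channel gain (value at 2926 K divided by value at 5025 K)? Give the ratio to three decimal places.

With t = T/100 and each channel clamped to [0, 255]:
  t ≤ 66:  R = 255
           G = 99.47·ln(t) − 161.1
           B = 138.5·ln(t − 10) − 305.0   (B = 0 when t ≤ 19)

0.506

At 5025 K (t = 50.25):
  B = 138.5·ln(50.25 − 10) − 305.0 = 138.5·ln 40.25 − 305.0 = 138.5·3.6951 − 305.0 = 206.773.
At 2926 K (t = 29.26):
  B = 138.5·ln(29.26 − 10) − 305.0 = 138.5·ln 19.26 − 305.0 = 138.5·2.9580 − 305.0 = 104.687.
Gain = 104.687 / 206.773 = 0.5063 → 0.506.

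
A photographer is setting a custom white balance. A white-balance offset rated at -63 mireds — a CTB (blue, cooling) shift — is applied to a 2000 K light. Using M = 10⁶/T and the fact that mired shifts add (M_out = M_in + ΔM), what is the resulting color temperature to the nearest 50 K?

M_in = 10⁶/2000 = 500.00 mireds.
M_out = 500.00 + (-63) = 437.00 mireds.
T_out = 10⁶/437.00 = 2288.3 K → 2300 K.

2300 K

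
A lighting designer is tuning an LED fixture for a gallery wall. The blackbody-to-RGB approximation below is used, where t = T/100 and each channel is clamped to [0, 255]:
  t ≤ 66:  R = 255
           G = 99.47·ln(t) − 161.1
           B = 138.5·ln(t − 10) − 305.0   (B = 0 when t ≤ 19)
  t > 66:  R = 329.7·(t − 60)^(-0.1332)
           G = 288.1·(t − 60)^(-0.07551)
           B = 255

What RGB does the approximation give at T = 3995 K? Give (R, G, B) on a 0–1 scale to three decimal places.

t = 3995/100 = 39.95; the t ≤ 66 branch applies.
R = 255 by definition for t ≤ 66.
G = 99.47·ln 39.95 − 161.1 = 99.47·3.6876 − 161.1 = 205.708.
B = 138.5·ln(39.95 − 10) − 305.0 = 138.5·ln 29.95 − 305.0 = 138.5·3.3995 − 305.0 = 165.835.
Dividing each by 255: (1.0000, 0.8067, 0.6503) → (1.000, 0.807, 0.650).

(1.000, 0.807, 0.650)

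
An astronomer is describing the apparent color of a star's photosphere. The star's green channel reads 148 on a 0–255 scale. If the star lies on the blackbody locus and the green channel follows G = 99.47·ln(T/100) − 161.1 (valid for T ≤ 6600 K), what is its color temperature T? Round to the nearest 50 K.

2250 K

ln t = (148 + 161.1) / 99.47 = 3.1075.
t = e^3.1075 = 22.364.
T = 100·t = 2236 K → 2250 K to the nearest 50 K.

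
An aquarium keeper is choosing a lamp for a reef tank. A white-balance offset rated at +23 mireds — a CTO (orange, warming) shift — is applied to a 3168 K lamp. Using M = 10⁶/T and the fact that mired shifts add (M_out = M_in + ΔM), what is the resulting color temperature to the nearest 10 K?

M_in = 10⁶/3168 = 315.66 mireds.
M_out = 315.66 + (+23) = 338.66 mireds.
T_out = 10⁶/338.66 = 2952.8 K → 2950 K.

2950 K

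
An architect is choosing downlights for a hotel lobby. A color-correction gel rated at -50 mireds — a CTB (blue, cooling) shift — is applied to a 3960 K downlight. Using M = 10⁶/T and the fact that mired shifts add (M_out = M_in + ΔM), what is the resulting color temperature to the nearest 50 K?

M_in = 10⁶/3960 = 252.53 mireds.
M_out = 252.53 + (-50) = 202.53 mireds.
T_out = 10⁶/202.53 = 4937.7 K → 4950 K.

4950 K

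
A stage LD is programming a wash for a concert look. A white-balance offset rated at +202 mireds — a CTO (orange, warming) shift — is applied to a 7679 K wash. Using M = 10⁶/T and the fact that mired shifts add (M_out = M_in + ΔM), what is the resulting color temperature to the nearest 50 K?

3000 K

M_in = 10⁶/7679 = 130.23 mireds.
M_out = 130.23 + (+202) = 332.23 mireds.
T_out = 10⁶/332.23 = 3010.0 K → 3000 K.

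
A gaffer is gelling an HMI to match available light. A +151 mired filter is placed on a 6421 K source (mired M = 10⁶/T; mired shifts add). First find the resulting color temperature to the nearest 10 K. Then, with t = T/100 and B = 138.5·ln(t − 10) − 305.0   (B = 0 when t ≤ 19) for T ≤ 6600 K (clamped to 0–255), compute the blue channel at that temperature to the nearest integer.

127

M_in = 10⁶/6421 = 155.74; M_out = 155.74 + (+151) = 306.74.
T_out = 10⁶/306.74 = 3260.1 K → 3260 K; t = 32.6.
B = 138.5·ln(32.6 − 10) − 305.0 = 138.5·ln 22.6 − 305.0 = 138.5·3.1179 − 305.0 = 126.836.
Rounded: 127.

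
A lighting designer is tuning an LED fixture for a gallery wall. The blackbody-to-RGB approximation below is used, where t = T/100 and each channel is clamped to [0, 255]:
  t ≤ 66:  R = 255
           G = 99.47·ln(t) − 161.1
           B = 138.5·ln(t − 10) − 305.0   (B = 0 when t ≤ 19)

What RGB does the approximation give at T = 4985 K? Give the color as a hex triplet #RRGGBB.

#FFE4CD

t = 4985/100 = 49.85; the t ≤ 66 branch applies.
R = 255 by definition for t ≤ 66.
G = 99.47·ln 49.85 − 161.1 = 99.47·3.9090 − 161.1 = 227.730.
B = 138.5·ln(49.85 − 10) − 305.0 = 138.5·ln 39.85 − 305.0 = 138.5·3.6851 − 305.0 = 205.389.
Rounded: (255, 228, 205).
In hex: #FFE4CD.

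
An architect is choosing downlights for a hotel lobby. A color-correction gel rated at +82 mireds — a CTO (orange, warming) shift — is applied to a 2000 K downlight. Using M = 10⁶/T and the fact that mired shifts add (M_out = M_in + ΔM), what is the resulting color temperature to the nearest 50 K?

M_in = 10⁶/2000 = 500.00 mireds.
M_out = 500.00 + (+82) = 582.00 mireds.
T_out = 10⁶/582.00 = 1718.2 K → 1700 K.

1700 K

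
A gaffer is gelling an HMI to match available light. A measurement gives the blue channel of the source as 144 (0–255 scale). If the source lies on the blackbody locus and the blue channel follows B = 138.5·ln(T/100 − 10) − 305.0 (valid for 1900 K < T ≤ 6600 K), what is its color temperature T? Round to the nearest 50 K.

3550 K

ln(t − 10) = (144 + 305.0) / 138.5 = 3.2419.
t − 10 = e^3.2419 = 25.582, so t = 35.582.
T = 100·t = 3558 K → 3550 K to the nearest 50 K.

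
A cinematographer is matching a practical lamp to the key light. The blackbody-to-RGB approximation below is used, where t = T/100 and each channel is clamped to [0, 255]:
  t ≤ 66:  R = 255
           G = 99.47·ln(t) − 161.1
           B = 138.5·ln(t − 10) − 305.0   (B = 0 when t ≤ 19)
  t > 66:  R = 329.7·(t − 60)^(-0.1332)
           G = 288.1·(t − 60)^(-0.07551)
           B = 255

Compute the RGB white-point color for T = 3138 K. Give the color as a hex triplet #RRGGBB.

#FFB677

t = 3138/100 = 31.38; the t ≤ 66 branch applies.
R = 255 by definition for t ≤ 66.
G = 99.47·ln 31.38 − 161.1 = 99.47·3.4462 − 161.1 = 181.691.
B = 138.5·ln(31.38 − 10) − 305.0 = 138.5·ln 21.38 − 305.0 = 138.5·3.0625 − 305.0 = 119.150.
Rounded: (255, 182, 119).
In hex: #FFB677.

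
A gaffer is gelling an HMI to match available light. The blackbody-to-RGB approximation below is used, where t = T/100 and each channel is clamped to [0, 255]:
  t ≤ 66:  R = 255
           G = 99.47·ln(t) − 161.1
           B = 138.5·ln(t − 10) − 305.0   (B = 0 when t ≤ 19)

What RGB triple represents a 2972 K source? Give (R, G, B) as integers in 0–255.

t = 2972/100 = 29.72; the t ≤ 66 branch applies.
R = 255 by definition for t ≤ 66.
G = 99.47·ln 29.72 − 161.1 = 99.47·3.3918 − 161.1 = 176.284.
B = 138.5·ln(29.72 − 10) − 305.0 = 138.5·ln 19.72 − 305.0 = 138.5·2.9816 − 305.0 = 107.956.
Rounded: (255, 176, 108).

(255, 176, 108)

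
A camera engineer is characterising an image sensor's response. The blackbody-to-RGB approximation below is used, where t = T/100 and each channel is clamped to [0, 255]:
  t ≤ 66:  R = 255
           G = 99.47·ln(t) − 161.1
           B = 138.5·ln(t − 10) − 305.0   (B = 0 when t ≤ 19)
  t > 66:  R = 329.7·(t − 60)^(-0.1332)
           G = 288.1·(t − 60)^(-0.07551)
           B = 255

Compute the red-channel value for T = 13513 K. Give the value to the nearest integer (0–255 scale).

185

t = 13513/100 = 135.13; the t > 66 branch applies.
R = 329.7·(135.13 − 60)^(-0.1332) = 329.7·75.13^(-0.1332) = 329.7·0.56252 = 185.464.
Rounded: 185.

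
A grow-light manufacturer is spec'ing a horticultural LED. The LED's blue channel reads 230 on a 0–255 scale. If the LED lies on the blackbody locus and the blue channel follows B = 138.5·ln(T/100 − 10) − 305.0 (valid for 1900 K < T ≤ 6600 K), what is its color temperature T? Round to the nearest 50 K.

ln(t − 10) = (230 + 305.0) / 138.5 = 3.8628.
t − 10 = e^3.8628 = 47.599, so t = 57.599.
T = 100·t = 5760 K → 5750 K to the nearest 50 K.

5750 K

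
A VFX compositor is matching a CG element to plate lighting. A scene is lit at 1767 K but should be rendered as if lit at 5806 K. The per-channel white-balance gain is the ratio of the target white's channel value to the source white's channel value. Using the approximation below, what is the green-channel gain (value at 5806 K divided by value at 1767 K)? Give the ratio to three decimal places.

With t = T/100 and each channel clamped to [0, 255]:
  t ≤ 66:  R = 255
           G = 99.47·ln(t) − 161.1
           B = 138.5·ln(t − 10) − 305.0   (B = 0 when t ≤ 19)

At 1767 K (t = 17.67):
  G = 99.47·ln 17.67 − 161.1 = 99.47·2.8719 − 161.1 = 124.565.
At 5806 K (t = 58.06):
  G = 99.47·ln 58.06 − 161.1 = 99.47·4.0615 − 161.1 = 242.895.
Gain = 242.895 / 124.565 = 1.9500 → 1.950.

1.950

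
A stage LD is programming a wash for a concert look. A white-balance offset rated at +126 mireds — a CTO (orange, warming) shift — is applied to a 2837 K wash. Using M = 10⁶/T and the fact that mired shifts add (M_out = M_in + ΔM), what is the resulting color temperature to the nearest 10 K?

M_in = 10⁶/2837 = 352.49 mireds.
M_out = 352.49 + (+126) = 478.49 mireds.
T_out = 10⁶/478.49 = 2089.9 K → 2090 K.

2090 K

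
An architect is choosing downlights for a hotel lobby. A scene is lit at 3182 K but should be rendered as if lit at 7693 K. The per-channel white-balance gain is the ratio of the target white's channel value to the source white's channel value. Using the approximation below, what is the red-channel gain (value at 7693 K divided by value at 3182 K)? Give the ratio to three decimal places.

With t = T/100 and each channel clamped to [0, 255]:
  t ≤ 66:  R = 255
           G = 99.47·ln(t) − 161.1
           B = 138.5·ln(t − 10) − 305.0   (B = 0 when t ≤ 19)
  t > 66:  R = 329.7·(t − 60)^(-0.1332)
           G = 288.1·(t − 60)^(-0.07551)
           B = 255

At 3182 K (t = 31.82):
  R = 255 by definition for t ≤ 66.
At 7693 K (t = 76.93):
  R = 329.7·(76.93 − 60)^(-0.1332) = 329.7·16.93^(-0.1332) = 329.7·0.68603 = 226.184.
Gain = 226.184 / 255.000 = 0.8870 → 0.887.

0.887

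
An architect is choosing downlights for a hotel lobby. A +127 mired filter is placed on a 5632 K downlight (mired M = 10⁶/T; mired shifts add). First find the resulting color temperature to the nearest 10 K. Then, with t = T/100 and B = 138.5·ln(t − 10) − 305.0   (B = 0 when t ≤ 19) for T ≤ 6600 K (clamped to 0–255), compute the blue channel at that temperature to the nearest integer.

M_in = 10⁶/5632 = 177.56; M_out = 177.56 + (+127) = 304.56.
T_out = 10⁶/304.56 = 3283.5 K → 3280 K; t = 32.8.
B = 138.5·ln(32.8 − 10) − 305.0 = 138.5·ln 22.8 − 305.0 = 138.5·3.1268 − 305.0 = 128.056.
Rounded: 128.

128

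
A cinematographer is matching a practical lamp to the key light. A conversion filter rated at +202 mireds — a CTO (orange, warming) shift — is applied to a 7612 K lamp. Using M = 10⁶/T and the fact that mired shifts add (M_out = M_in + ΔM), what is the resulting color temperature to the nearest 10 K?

3000 K

M_in = 10⁶/7612 = 131.37 mireds.
M_out = 131.37 + (+202) = 333.37 mireds.
T_out = 10⁶/333.37 = 2999.7 K → 3000 K.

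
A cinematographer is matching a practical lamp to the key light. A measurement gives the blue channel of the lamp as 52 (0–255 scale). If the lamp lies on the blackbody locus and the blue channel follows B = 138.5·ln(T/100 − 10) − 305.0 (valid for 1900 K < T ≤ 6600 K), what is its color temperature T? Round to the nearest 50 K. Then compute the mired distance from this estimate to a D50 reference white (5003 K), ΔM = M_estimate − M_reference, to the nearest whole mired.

+235 mireds

ln(t − 10) = (52 + 305.0) / 138.5 = 2.5776.
t − 10 = e^2.5776 = 13.166, so t = 23.166.
T = 100·t = 2317 K → 2300 K to the nearest 50 K.
M_estimate = 10⁶/2300 = 434.78; M_reference = 10⁶/5003 = 199.88.
ΔM = 434.78 − 199.88 = 234.90 → +235 mireds.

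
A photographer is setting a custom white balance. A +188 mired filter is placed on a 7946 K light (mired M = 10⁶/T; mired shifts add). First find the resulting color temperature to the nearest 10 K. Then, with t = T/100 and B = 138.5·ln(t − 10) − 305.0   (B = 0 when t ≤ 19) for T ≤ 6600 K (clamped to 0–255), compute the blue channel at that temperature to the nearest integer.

M_in = 10⁶/7946 = 125.85; M_out = 125.85 + (+188) = 313.85.
T_out = 10⁶/313.85 = 3186.2 K → 3190 K; t = 31.9.
B = 138.5·ln(31.9 − 10) − 305.0 = 138.5·ln 21.9 − 305.0 = 138.5·3.0865 − 305.0 = 122.478.
Rounded: 122.

122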